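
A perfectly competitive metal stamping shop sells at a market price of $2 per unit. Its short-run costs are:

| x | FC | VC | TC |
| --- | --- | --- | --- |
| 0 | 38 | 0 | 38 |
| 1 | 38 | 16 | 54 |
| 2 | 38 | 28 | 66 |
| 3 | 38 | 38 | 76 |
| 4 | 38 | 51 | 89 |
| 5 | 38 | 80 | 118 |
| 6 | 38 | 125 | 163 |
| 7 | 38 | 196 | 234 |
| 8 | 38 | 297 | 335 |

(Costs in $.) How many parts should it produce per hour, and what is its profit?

x = 0 (shut down); profit = -$38

Compute π = P·x − TC at each output: x=0: -38; x=1: -52; x=2: -62; x=3: -70; x=4: -81; x=5: -108; x=6: -151; x=7: -220; x=8: -319.
Profit is highest at x = 0. Equivalently, the lowest AVC in the table is 38/3 ≈ $12.67 at x = 3, and P = $2 falls below it — price never covers variable cost, so the firm shuts down and loses only its fixed cost.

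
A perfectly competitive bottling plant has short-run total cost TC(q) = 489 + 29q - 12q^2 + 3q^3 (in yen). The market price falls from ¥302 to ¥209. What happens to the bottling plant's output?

MC = 29 - 24q + 9q^2; the shutdown threshold is min AVC = ¥17 (at q = 2).
With P = ¥302 above the shutdown price, P = MC gives q = 7.
At P = ¥209 ≥ min AVC, set P = MC: q = 6. The firm stays open but cuts output.

Output falls from 7 to 6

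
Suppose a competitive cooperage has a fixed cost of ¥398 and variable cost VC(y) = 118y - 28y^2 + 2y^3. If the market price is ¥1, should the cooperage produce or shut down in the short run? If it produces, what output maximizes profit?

Shut down

Strip out fixed cost: VC = 118y - 28y^2 + 2y^3. Then AVC = 118 - 28y + 2y^2 and MC = 118 - 56y + 6y^2.
AVC hits its minimum where MC = AVC, at y = 7, giving min AVC = 118 - 28·7 + 2·7^2 = ¥20.
P = ¥1 lies below min AVC = ¥20; no output level covers variable cost.
Shutting down limits the loss to fixed cost, ¥398.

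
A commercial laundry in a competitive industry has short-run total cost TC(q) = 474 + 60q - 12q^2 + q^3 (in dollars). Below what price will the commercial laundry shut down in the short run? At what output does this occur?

$24 per unit, at q = 6

Short-run supply begins at min AVC. From VC = 60q - 12q^2 + q^3, AVC = 60 - 12q + q^2.
dAVC/dq = -12 + 2q = 0 gives q = 6. min AVC = 60 - 12·6 + 6^2 = 24.
For P < $24 the firm produces nothing.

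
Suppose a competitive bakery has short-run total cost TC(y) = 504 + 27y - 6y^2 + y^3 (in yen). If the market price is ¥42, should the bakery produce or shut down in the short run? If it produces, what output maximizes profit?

Produce at y = 5

Strip out fixed cost: VC = 27y - 6y^2 + y^3. Then AVC = 27 - 6y + y^2 and MC = 27 - 12y + 3y^2.
AVC hits its minimum where MC = AVC, at y = 3, giving min AVC = 27 - 6·3 + 3^2 = ¥18.
Because ¥42 ≥ ¥18, revenue can cover variable cost; the firm operates.
Set P = MC: 42 = 27 - 12y + 3y^2 → -15 - 12y + 3y^2 = 0. The roots are y = -1 and y = 5; the profit-maximizing output is on the rising part of MC, so y* = 5.
Check: AVC at y = 5 is ¥22 ≤ P, so revenue covers variable cost.
Profit = P·y − TC = 42·5 − 614 = -¥404, a loss, but smaller than the ¥504 fixed cost the firm would lose by shutting down.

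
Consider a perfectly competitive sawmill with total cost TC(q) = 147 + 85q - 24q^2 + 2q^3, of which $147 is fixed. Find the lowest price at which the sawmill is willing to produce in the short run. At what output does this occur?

The firm shuts down when price falls below the minimum of average variable cost. AVC = VC/q = 85 - 24q + 2q^2.
At the minimum of AVC, MC = AVC. MC = 85 - 48q + 6q^2; setting MC = AVC gives 4q^2 - 24q = 0, so q = 6. min AVC = 13.
For P < $13 the firm produces nothing.

$13 per unit, at q = 6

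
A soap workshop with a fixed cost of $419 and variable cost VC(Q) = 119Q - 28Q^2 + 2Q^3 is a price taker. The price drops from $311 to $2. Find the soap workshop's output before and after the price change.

AVC = 119 - 28Q + 2Q^2, minimized at Q = 7 where min AVC = $21. MC = 119 - 56Q + 6Q^2.
With P = $311 above the shutdown price, P = MC gives Q = 12.
At P = $2 < min AVC = $21, price no longer covers variable cost at any output, so the firm shuts down: Q = 0.

Output falls from 12 to 0 (the firm shuts down)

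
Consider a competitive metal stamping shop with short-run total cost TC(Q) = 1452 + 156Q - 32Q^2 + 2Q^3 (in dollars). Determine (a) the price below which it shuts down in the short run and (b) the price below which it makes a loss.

Shutdown price = $28; break-even price = $178

AVC = 156 - 32Q + 2Q^2; minimized at Q = 8, giving min AVC = $28. That is the shutdown price.
ATC = 1452/Q + 156 - 32Q + 2Q^2. Setting dATC/dQ = −1452/Q^2 − 32 + 4Q = 0 gives Q = 11 (since 4·11^3 − 32·11^2 = 1452).
min ATC = 1452/11 + 156 − 32·11 + 2·11^2 = $178. That is the break-even price.
For $28 ≤ P < $178 the firm produces at a loss; below $28 it shuts down.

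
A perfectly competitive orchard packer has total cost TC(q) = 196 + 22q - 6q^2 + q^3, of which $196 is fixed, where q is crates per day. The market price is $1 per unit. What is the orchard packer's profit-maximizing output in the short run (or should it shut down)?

Shut down

Strip out fixed cost: VC = 22q - 6q^2 + q^3. Then AVC = 22 - 6q + q^2 and MC = 22 - 12q + 3q^2.
AVC is minimized where dAVC/dq = -6 + 2q = 0, at q = 3; min AVC = 22 - 6·3 + 3^2 = $13.
Since P = $1 < min AVC = $13, price fails to cover variable cost at any output.
Shutting down limits the loss to fixed cost, $196.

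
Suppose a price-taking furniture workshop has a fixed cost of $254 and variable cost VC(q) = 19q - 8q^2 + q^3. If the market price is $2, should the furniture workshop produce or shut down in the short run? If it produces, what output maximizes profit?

Variable cost is VC = 19q - 8q^2 + q^3, so AVC = VC/q = 19 - 8q + q^2 and MC = dTC/dq = 19 - 16q + 3q^2.
AVC is minimized where dAVC/dq = -8 + 2q = 0, at q = 4; min AVC = 19 - 8·4 + 4^2 = $3.
Since P = $2 < min AVC = $3, price fails to cover variable cost at any output.
Shutting down limits the loss to fixed cost, $254.

Shut down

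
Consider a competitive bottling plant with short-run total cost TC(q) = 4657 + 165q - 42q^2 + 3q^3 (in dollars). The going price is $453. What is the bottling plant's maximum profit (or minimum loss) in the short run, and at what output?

Profit = -$337 at q = 12

AVC = 165 - 42q + 3q^2; min AVC = $18 at q = 7. Since P = $453 ≥ min AVC, the firm produces.
MC = 165 - 84q + 9q^2. Setting P = MC and taking the root on the rising branch gives q* = 12.
TR = 453·12 = 5436. TC = 4657 + 1116 = 5773. Profit = 5436 − 5773 = -$337.
By producing, the firm covers all variable cost plus $4320 of fixed cost; shutting down would lose the full $4657.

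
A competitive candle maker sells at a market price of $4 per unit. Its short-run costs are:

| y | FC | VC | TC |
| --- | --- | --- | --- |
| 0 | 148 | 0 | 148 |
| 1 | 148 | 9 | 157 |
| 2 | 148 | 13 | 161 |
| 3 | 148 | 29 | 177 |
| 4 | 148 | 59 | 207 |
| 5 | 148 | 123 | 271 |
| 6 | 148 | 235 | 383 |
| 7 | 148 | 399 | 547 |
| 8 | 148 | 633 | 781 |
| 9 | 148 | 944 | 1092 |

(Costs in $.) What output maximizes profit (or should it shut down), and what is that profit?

Compute π = P·y − TC at each output: y=0: -148; y=1: -153; y=2: -153; y=3: -165; y=4: -191; y=5: -251; y=6: -359; y=7: -519; y=8: -749; y=9: -1056.
Profit is highest at y = 0. Equivalently, the lowest AVC in the table is 13/2 ≈ $6.50 at y = 2, and P = $4 falls below it — price never covers variable cost, so the firm shuts down and loses only its fixed cost.

y = 0 (shut down); profit = -$148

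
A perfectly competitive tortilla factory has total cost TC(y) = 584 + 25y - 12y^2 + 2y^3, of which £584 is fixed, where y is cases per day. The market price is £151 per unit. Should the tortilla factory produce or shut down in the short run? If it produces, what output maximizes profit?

From TC, MC = TC'(y) = 25 - 24y + 6y^2 and AVC = VC/y = 25 - 12y + 2y^2.
AVC hits its minimum where MC = AVC, at y = 3, giving min AVC = 25 - 12·3 + 2·3^2 = £7.
Since P = £151 ≥ min AVC = £7, price covers variable cost and the firm should produce.
Set P = MC: 151 = 25 - 24y + 6y^2 → -126 - 24y + 6y^2 = 0. The roots are y = -3 and y = 7; the profit-maximizing output is on the rising part of MC, so y* = 7.
Check: AVC at y = 7 is £39 ≤ P, so revenue covers variable cost.
Profit = P·y − TC = 151·7 − 857 = £200.

Produce at y = 7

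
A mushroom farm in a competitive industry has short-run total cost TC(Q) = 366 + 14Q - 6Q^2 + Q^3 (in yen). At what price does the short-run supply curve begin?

¥5 per unit

The firm shuts down when price falls below the minimum of average variable cost. AVC = VC/Q = 14 - 6Q + Q^2.
At the minimum of AVC, MC = AVC. MC = 14 - 12Q + 3Q^2; setting MC = AVC gives 2Q^2 - 6Q = 0, so Q = 3. min AVC = 5.
For P < ¥5 the firm produces nothing.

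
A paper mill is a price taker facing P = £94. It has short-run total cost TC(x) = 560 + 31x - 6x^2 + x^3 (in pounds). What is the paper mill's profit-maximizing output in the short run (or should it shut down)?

Strip out fixed cost: VC = 31x - 6x^2 + x^3. Then AVC = 31 - 6x + x^2 and MC = 31 - 12x + 3x^2.
AVC hits its minimum where MC = AVC, at x = 3, giving min AVC = 31 - 6·3 + 3^2 = £22.
P = £94 exceeds min AVC = £22, so the firm stays open.
Solving P = MC: -63 - 12x + 3x^2 = 0 ⇒ x = -3 or 7. On the upward-sloping branch, x* = 7.
Check: AVC at x = 7 is £38 ≤ P, so revenue covers variable cost.
Profit = P·x − TC = 94·7 − 826 = -£168, a loss, but smaller than the £560 fixed cost the firm would lose by shutting down.

Produce at x = 7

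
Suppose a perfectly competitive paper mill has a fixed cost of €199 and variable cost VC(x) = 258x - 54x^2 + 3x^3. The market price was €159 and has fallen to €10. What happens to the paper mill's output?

AVC = 258 - 54x + 3x^2, minimized at x = 9 where min AVC = €15. MC = 258 - 108x + 9x^2.
With P = €159 above the shutdown price, P = MC gives x = 11.
At P = €10 < min AVC = €15, price no longer covers variable cost at any output, so the firm shuts down: x = 0.

Output falls from 11 to 0 (the firm shuts down)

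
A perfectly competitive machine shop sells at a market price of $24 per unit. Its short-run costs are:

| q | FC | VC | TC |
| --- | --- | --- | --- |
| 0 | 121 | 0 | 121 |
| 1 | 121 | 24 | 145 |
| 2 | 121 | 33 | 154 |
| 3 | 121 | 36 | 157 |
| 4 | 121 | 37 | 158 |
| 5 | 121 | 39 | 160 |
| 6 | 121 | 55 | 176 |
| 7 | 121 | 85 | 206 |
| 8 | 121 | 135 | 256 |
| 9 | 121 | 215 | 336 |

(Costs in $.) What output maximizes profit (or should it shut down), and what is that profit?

q = 6; profit = -$32

Compute π = P·q − TC at each output: q=0: -121; q=1: -121; q=2: -106; q=3: -85; q=4: -62; q=5: -40; q=6: -32; q=7: -38; q=8: -64; q=9: -120.
Profit is maximized at q = 6. AVC there is 55/6 = $9.17 ≤ P, so producing beats shutting down (which would give -$121).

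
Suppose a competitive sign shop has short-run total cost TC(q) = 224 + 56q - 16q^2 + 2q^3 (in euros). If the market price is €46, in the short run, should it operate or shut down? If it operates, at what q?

Produce at q = 5

Strip out fixed cost: VC = 56q - 16q^2 + 2q^3. Then AVC = 56 - 16q + 2q^2 and MC = 56 - 32q + 6q^2.
AVC is minimized where dAVC/dq = -16 + 4q = 0, at q = 4; min AVC = 56 - 16·4 + 2·4^2 = €24.
Since P = €46 ≥ min AVC = €24, price covers variable cost and the firm should produce.
Solving P = MC: 10 - 32q + 6q^2 = 0 ⇒ q = 1/3 or 5. On the upward-sloping branch, q* = 5.
Check: AVC at q = 5 is €26 ≤ P, so revenue covers variable cost.
Profit = P·q − TC = 46·5 − 354 = -€124, a loss, but smaller than the €224 fixed cost the firm would lose by shutting down.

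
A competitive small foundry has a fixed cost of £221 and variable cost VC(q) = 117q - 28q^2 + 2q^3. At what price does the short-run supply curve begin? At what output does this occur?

£19 per unit, at q = 7

The shutdown price is the minimum of AVC. VC = 117q - 28q^2 + 2q^3, so AVC = 117 - 28q + 2q^2.
At the minimum of AVC, MC = AVC. MC = 117 - 56q + 6q^2; setting MC = AVC gives 4q^2 - 28q = 0, so q = 7. min AVC = 19.
For P < £19 the firm produces nothing.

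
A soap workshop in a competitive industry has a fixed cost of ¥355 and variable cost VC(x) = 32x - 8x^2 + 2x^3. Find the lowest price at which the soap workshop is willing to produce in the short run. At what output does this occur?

¥24 per unit, at x = 2

The firm shuts down when price falls below the minimum of average variable cost. AVC = VC/x = 32 - 8x + 2x^2.
At the minimum of AVC, MC = AVC. MC = 32 - 16x + 6x^2; setting MC = AVC gives 4x^2 - 8x = 0, so x = 2. min AVC = 24.
So the shutdown price is ¥24.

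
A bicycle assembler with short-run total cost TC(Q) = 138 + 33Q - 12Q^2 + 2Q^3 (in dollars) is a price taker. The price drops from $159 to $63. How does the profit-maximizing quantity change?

Output falls from 7 to 5

MC = 33 - 24Q + 6Q^2; the shutdown threshold is min AVC = $15 (at Q = 3).
At P = $159 ≥ min AVC, set P = MC on the rising branch: Q = 7.
At P = $63 ≥ min AVC, set P = MC: Q = 5. The firm stays open but cuts output.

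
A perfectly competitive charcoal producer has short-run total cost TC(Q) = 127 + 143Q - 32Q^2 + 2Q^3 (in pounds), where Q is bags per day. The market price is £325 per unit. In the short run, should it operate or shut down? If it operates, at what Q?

Strip out fixed cost: VC = 143Q - 32Q^2 + 2Q^3. Then AVC = 143 - 32Q + 2Q^2 and MC = 143 - 64Q + 6Q^2.
The AVC parabola has its vertex at Q = 32/4 = 8, where AVC = 143 - 32·8 + 2·8^2 = £15.
Since P = £325 ≥ min AVC = £15, price covers variable cost and the firm should produce.
Solving P = MC: -182 - 64Q + 6Q^2 = 0 ⇒ Q = -7/3 or 13. On the upward-sloping branch, Q* = 13.
Check: AVC at Q = 13 is £65 ≤ P, so revenue covers variable cost.
Profit = P·Q − TC = 325·13 − 972 = £3253.

Produce at Q = 13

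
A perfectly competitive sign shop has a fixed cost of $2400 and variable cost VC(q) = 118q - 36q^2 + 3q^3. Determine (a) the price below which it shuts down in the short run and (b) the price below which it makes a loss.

Shutdown price = $10; break-even price = $298

AVC = 118 - 36q + 3q^2; minimized at q = 6, giving min AVC = $10. That is the shutdown price.
ATC = 2400/q + 118 - 36q + 3q^2. Setting dATC/dq = −2400/q^2 − 36 + 6q = 0 gives q = 10 (since 6·10^3 − 36·10^2 = 2400).
min ATC = 2400/10 + 118 − 36·10 + 3·10^2 = $298. That is the break-even price.
Between these two prices the firm operates at a loss; above $298 it earns a profit.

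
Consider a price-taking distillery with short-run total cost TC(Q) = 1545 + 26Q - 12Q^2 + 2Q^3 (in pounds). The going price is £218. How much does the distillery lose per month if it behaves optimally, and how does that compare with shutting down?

AVC = 26 - 12Q + 2Q^2; min AVC = £8 at Q = 3. Since P = £218 ≥ min AVC, the firm produces.
With MC = 26 - 24Q + 6Q^2, P = MC on the upward-sloping part at Q* = 8.
TR = 218·8 = 1744. TC = 1545 + 464 = 2009. Profit = 1744 − 2009 = -£265.
By producing, the firm covers all variable cost plus £1280 of fixed cost; shutting down would lose the full £1545.

Profit = -£265 at Q = 8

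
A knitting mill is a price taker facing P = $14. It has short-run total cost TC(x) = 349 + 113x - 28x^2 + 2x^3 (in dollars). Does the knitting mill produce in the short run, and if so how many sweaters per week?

Shut down

Strip out fixed cost: VC = 113x - 28x^2 + 2x^3. Then AVC = 113 - 28x + 2x^2 and MC = 113 - 56x + 6x^2.
The AVC parabola has its vertex at x = 28/4 = 7, where AVC = 113 - 28·7 + 2·7^2 = $15.
Since P = $14 < min AVC = $15, price fails to cover variable cost at any output.
The firm minimizes its loss by shutting down and losing only its fixed cost of $349.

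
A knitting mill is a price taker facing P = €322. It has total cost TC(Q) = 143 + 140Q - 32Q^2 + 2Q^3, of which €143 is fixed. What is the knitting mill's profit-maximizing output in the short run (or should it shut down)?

From TC, MC = TC'(Q) = 140 - 64Q + 6Q^2 and AVC = VC/Q = 140 - 32Q + 2Q^2.
The AVC parabola has its vertex at Q = 32/4 = 8, where AVC = 140 - 32·8 + 2·8^2 = €12.
P = €322 exceeds min AVC = €12, so the firm stays open.
Solving P = MC: -182 - 64Q + 6Q^2 = 0 ⇒ Q = -7/3 or 13. On the upward-sloping branch, Q* = 13.
Check: AVC at Q = 13 is €62 ≤ P, so revenue covers variable cost.
Profit = P·Q − TC = 322·13 − 949 = €3237.

Produce at Q = 13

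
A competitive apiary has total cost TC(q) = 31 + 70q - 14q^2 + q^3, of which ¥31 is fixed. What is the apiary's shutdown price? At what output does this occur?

The shutdown price is the minimum of AVC. VC = 70q - 14q^2 + q^3, so AVC = 70 - 14q + q^2.
dAVC/dq = -14 + 2q = 0 gives q = 7. min AVC = 70 - 14·7 + 7^2 = 21.
For P < ¥21 the firm produces nothing.

¥21 per unit, at q = 7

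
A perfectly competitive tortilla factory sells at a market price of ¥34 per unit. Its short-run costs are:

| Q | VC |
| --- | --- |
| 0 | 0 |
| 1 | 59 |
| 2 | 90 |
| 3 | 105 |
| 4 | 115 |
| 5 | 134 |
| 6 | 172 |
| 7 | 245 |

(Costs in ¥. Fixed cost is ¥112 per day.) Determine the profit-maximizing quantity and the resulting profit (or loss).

Q = 5; profit = -¥76

Profit at each row (π = 34Q − TC): Q=0: -112; Q=1: -137; Q=2: -134; Q=3: -115; Q=4: -91; Q=5: -76; Q=6: -80; Q=7: -119.
Profit is maximized at Q = 5. AVC there is 134/5 = ¥26.80 ≤ P, so producing beats shutting down (which would give -¥112).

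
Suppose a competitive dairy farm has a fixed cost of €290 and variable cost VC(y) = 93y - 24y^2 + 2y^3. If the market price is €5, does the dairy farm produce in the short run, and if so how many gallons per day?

From TC, MC = TC'(y) = 93 - 48y + 6y^2 and AVC = VC/y = 93 - 24y + 2y^2.
The AVC parabola has its vertex at y = 24/4 = 6, where AVC = 93 - 24·6 + 2·6^2 = €21.
With P < min AVC (€5 < €21), every unit sold adds to the loss.
The firm minimizes its loss by shutting down and losing only its fixed cost of €290.

Shut down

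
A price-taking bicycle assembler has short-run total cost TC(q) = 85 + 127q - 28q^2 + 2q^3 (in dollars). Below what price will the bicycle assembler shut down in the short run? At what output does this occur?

The firm shuts down when price falls below the minimum of average variable cost. AVC = VC/q = 127 - 28q + 2q^2.
At the minimum of AVC, MC = AVC. MC = 127 - 56q + 6q^2; setting MC = AVC gives 4q^2 - 28q = 0, so q = 7. min AVC = 29.
For P < $29 the firm produces nothing.

$29 per unit, at q = 7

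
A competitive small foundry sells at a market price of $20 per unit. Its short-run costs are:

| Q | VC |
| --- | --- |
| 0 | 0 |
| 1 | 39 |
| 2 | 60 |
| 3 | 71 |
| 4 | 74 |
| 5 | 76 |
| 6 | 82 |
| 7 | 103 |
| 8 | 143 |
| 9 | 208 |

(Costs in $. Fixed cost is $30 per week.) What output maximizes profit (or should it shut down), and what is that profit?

Q = 6; profit = $8

Compute π = P·Q − TC at each output: Q=0: -30; Q=1: -49; Q=2: -50; Q=3: -41; Q=4: -24; Q=5: -6; Q=6: 8; Q=7: 7; Q=8: -13; Q=9: -58.
Profit is maximized at Q = 6. AVC there is 82/6 = $13.67 ≤ P, so producing beats shutting down (which would give -$30).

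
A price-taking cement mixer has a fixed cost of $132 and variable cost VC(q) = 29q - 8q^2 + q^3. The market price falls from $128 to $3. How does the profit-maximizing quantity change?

Output falls from 9 to 0 (the firm shuts down)

MC = 29 - 16q + 3q^2; the shutdown threshold is min AVC = $13 (at q = 4).
With P = $128 above the shutdown price, P = MC gives q = 9.
At P = $3 < min AVC = $13, price no longer covers variable cost at any output, so the firm shuts down: q = 0.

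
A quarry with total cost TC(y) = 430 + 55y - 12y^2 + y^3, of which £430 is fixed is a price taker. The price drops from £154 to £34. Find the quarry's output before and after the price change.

MC = 55 - 24y + 3y^2; the shutdown threshold is min AVC = £19 (at y = 6).
With P = £154 above the shutdown price, P = MC gives y = 11.
At P = £34 ≥ min AVC, set P = MC: y = 7. The firm stays open but cuts output.

Output falls from 11 to 7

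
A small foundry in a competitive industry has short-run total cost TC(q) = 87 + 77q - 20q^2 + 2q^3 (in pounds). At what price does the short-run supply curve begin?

£27 per unit

The firm shuts down when price falls below the minimum of average variable cost. AVC = VC/q = 77 - 20q + 2q^2.
dAVC/dq = -20 + 4q = 0 gives q = 5. min AVC = 77 - 20·5 + 2·5^2 = 27.
The firm shuts down for any P below £27.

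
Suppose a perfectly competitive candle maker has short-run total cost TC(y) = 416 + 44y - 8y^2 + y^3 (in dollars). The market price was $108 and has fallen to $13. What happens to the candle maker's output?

MC = 44 - 16y + 3y^2; the shutdown threshold is min AVC = $28 (at y = 4).
At P = $108 ≥ min AVC, set P = MC on the rising branch: y = 8.
At P = $13 < min AVC = $28, price no longer covers variable cost at any output, so the firm shuts down: y = 0.

Output falls from 8 to 0 (the firm shuts down)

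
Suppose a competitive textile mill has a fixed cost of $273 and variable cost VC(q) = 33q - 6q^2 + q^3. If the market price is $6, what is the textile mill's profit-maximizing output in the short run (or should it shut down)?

Shut down

Strip out fixed cost: VC = 33q - 6q^2 + q^3. Then AVC = 33 - 6q + q^2 and MC = 33 - 12q + 3q^2.
AVC is minimized where dAVC/dq = -6 + 2q = 0, at q = 3; min AVC = 33 - 6·3 + 3^2 = $24.
With P < min AVC ($6 < $24), every unit sold adds to the loss.
The firm minimizes its loss by shutting down and losing only its fixed cost of $273.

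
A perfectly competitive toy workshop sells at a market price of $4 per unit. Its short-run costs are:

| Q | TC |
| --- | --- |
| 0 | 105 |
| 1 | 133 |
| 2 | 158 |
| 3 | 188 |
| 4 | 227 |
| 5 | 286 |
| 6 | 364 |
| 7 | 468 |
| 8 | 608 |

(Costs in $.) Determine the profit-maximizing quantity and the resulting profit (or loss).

Q = 0 (shut down); profit = -$105

Compute π = P·Q − TC at each output: Q=0: -105; Q=1: -129; Q=2: -150; Q=3: -176; Q=4: -211; Q=5: -266; Q=6: -340; Q=7: -440; Q=8: -576.
Profit is highest at Q = 0. Equivalently, the lowest AVC in the table is 53/2 ≈ $26.50 at Q = 2, and P = $4 falls below it — price never covers variable cost, so the firm shuts down and loses only its fixed cost.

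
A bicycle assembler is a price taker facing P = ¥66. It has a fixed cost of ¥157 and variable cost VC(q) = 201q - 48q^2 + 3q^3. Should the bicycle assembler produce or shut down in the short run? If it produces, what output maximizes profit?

From TC, MC = TC'(q) = 201 - 96q + 9q^2 and AVC = VC/q = 201 - 48q + 3q^2.
AVC is minimized where dAVC/dq = -48 + 6q = 0, at q = 8; min AVC = 201 - 48·8 + 3·8^2 = ¥9.
Because ¥66 ≥ ¥9, revenue can cover variable cost; the firm operates.
P = MC gives 135 - 96q + 9q^2 = 0, with roots 5/3 and 9. Take the larger (rising MC): q* = 9.
Check: AVC at q = 9 is ¥12 ≤ P, so revenue covers variable cost.
Profit = P·q − TC = 66·9 − 265 = ¥329.

Produce at q = 9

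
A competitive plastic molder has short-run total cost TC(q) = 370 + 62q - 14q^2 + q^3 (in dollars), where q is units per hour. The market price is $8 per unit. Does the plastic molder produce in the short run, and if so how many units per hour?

Shut down

Variable cost is VC = 62q - 14q^2 + q^3, so AVC = VC/q = 62 - 14q + q^2 and MC = dTC/dq = 62 - 28q + 3q^2.
AVC hits its minimum where MC = AVC, at q = 7, giving min AVC = 62 - 14·7 + 7^2 = $13.
With P < min AVC ($8 < $13), every unit sold adds to the loss.
Best response: produce nothing and absorb the $370 fixed cost.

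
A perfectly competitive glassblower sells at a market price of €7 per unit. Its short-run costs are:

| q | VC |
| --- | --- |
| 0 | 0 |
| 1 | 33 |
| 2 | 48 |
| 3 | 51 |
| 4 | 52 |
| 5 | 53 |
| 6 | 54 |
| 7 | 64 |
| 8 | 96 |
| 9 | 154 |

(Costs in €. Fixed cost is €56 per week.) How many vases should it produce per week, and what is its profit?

Compute π = P·q − TC at each output: q=0: -56; q=1: -82; q=2: -90; q=3: -86; q=4: -80; q=5: -74; q=6: -68; q=7: -71; q=8: -96; q=9: -147.
Profit is highest at q = 0. Equivalently, the lowest AVC in the table is 54/6 ≈ €9 at q = 6, and P = €7 falls below it — price never covers variable cost, so the firm shuts down and loses only its fixed cost.

q = 0 (shut down); profit = -€56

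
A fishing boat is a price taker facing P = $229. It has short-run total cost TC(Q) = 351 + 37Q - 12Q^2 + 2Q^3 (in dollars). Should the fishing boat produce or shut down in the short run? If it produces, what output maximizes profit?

Produce at Q = 8

From TC, MC = TC'(Q) = 37 - 24Q + 6Q^2 and AVC = VC/Q = 37 - 12Q + 2Q^2.
AVC is minimized where dAVC/dQ = -12 + 4Q = 0, at Q = 3; min AVC = 37 - 12·3 + 2·3^2 = $19.
Since P = $229 ≥ min AVC = $19, price covers variable cost and the firm should produce.
Set P = MC: 229 = 37 - 24Q + 6Q^2 → -192 - 24Q + 6Q^2 = 0. The roots are Q = -4 and Q = 8; the profit-maximizing output is on the rising part of MC, so Q* = 8.
Check: AVC at Q = 8 is $69 ≤ P, so revenue covers variable cost.
Profit = P·Q − TC = 229·8 − 903 = $929.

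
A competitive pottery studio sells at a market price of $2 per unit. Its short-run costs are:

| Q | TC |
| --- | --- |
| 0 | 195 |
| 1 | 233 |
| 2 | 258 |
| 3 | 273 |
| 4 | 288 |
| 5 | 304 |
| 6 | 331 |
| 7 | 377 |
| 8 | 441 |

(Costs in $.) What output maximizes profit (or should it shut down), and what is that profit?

Q = 0 (shut down); profit = -$195

Profit at each row (π = 2Q − TC): Q=0: -195; Q=1: -231; Q=2: -254; Q=3: -267; Q=4: -280; Q=5: -294; Q=6: -319; Q=7: -363; Q=8: -425.
Profit is highest at Q = 0. Equivalently, the lowest AVC in the table is 109/5 ≈ $21.80 at Q = 5, and P = $2 falls below it — price never covers variable cost, so the firm shuts down and loses only its fixed cost.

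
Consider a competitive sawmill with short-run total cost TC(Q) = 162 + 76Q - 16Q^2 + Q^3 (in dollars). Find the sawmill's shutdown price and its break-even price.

Shutdown price = $12; break-even price = $31

Shutdown price = min AVC. AVC = 76 - 16Q + Q^2, with vertex at Q = 8 and minimum $12.
ATC = 162/Q + 76 - 16Q + Q^2. Setting dATC/dQ = −162/Q^2 − 16 + 2Q = 0 gives Q = 9 (since 2·9^3 − 16·9^2 = 162).
min ATC = 162/9 + 76 − 16·9 + 9^2 = $31. That is the break-even price.
Between these two prices the firm operates at a loss; above $31 it earns a profit.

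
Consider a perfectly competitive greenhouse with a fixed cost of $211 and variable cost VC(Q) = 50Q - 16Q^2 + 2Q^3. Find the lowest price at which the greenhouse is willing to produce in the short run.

Short-run supply begins at min AVC. From VC = 50Q - 16Q^2 + 2Q^3, AVC = 50 - 16Q + 2Q^2.
dAVC/dQ = -16 + 4Q = 0 gives Q = 4. min AVC = 50 - 16·4 + 2·4^2 = 18.
So the shutdown price is $18.

$18 per unit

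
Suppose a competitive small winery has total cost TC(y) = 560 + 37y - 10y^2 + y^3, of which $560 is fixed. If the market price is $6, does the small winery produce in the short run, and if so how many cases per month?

Strip out fixed cost: VC = 37y - 10y^2 + y^3. Then AVC = 37 - 10y + y^2 and MC = 37 - 20y + 3y^2.
AVC hits its minimum where MC = AVC, at y = 5, giving min AVC = 37 - 10·5 + 5^2 = $12.
With P < min AVC ($6 < $12), every unit sold adds to the loss.
The firm minimizes its loss by shutting down and losing only its fixed cost of $560.

Shut down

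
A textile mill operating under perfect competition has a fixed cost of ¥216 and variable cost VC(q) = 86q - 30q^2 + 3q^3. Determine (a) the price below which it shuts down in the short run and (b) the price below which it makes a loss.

AVC = 86 - 30q + 3q^2; minimized at q = 5, giving min AVC = ¥11. That is the shutdown price.
ATC = 216/q + 86 - 30q + 3q^2. Setting dATC/dq = −216/q^2 − 30 + 6q = 0 gives q = 6 (since 6·6^3 − 30·6^2 = 216).
min ATC = 216/6 + 86 − 30·6 + 3·6^2 = ¥50. That is the break-even price.
Between these two prices the firm operates at a loss; above ¥50 it earns a profit.

Shutdown price = ¥11; break-even price = ¥50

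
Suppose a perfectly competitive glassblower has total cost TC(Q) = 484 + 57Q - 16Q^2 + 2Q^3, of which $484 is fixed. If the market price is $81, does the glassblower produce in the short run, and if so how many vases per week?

From TC, MC = TC'(Q) = 57 - 32Q + 6Q^2 and AVC = VC/Q = 57 - 16Q + 2Q^2.
AVC hits its minimum where MC = AVC, at Q = 4, giving min AVC = 57 - 16·4 + 2·4^2 = $25.
Because $81 ≥ $25, revenue can cover variable cost; the firm operates.
Set P = MC: 81 = 57 - 32Q + 6Q^2 → -24 - 32Q + 6Q^2 = 0. The roots are Q = -2/3 and Q = 6; the profit-maximizing output is on the rising part of MC, so Q* = 6.
Check: AVC at Q = 6 is $33 ≤ P, so revenue covers variable cost.
Profit = P·Q − TC = 81·6 − 682 = -$196, a loss, but smaller than the $484 fixed cost the firm would lose by shutting down.

Produce at Q = 6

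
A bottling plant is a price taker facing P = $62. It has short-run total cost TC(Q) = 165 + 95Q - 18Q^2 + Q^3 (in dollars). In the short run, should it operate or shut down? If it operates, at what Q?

Produce at Q = 11

From TC, MC = TC'(Q) = 95 - 36Q + 3Q^2 and AVC = VC/Q = 95 - 18Q + Q^2.
The AVC parabola has its vertex at Q = 18/2 = 9, where AVC = 95 - 18·9 + 9^2 = $14.
Since P = $62 ≥ min AVC = $14, price covers variable cost and the firm should produce.
Solving P = MC: 33 - 36Q + 3Q^2 = 0 ⇒ Q = 1 or 11. On the upward-sloping branch, Q* = 11.
Check: AVC at Q = 11 is $18 ≤ P, so revenue covers variable cost.
Profit = P·Q − TC = 62·11 − 363 = $319.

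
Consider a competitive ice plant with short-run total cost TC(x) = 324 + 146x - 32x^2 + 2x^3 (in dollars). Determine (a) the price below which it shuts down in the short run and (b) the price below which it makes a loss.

AVC = 146 - 32x + 2x^2; minimized at x = 8, giving min AVC = $18. That is the shutdown price.
ATC = 324/x + 146 - 32x + 2x^2. Setting dATC/dx = −324/x^2 − 32 + 4x = 0 gives x = 9 (since 4·9^3 − 32·9^2 = 324).
min ATC = 324/9 + 146 − 32·9 + 2·9^2 = $56. That is the break-even price.
For $18 ≤ P < $56 the firm produces at a loss; below $18 it shuts down.

Shutdown price = $18; break-even price = $56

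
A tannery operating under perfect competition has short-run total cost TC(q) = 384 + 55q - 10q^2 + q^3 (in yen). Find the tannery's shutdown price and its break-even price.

AVC = 55 - 10q + q^2; minimized at q = 5, giving min AVC = ¥30. That is the shutdown price.
ATC = 384/q + 55 - 10q + q^2. Setting dATC/dq = −384/q^2 − 10 + 2q = 0 gives q = 8 (since 2·8^3 − 10·8^2 = 384).
min ATC = 384/8 + 55 − 10·8 + 8^2 = ¥87. That is the break-even price.
Between these two prices the firm operates at a loss; above ¥87 it earns a profit.

Shutdown price = ¥30; break-even price = ¥87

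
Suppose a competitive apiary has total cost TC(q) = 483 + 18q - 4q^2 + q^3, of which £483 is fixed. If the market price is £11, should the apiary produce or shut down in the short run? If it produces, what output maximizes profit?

From TC, MC = TC'(q) = 18 - 8q + 3q^2 and AVC = VC/q = 18 - 4q + q^2.
The AVC parabola has its vertex at q = 4/2 = 2, where AVC = 18 - 4·2 + 2^2 = £14.
With P < min AVC (£11 < £14), every unit sold adds to the loss.
Shutting down limits the loss to fixed cost, £483.

Shut down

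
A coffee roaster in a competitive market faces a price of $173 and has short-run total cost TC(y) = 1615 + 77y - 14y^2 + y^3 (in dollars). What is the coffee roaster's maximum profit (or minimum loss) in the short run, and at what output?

AVC = 77 - 14y + y^2 has its minimum $28 at y = 7; price $173 clears that bar, so the firm operates.
With MC = 77 - 28y + 3y^2, P = MC on the upward-sloping part at y* = 12.
TR = 173·12 = 2076. TC = 1615 + 636 = 2251. Profit = 2076 − 2251 = -$175.
By producing, the firm covers all variable cost plus $1440 of fixed cost; shutting down would lose the full $1615.

Profit = -$175 at y = 12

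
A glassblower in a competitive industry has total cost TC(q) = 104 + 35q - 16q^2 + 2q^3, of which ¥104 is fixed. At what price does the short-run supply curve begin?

Short-run supply begins at min AVC. From VC = 35q - 16q^2 + 2q^3, AVC = 35 - 16q + 2q^2.
dAVC/dq = -16 + 4q = 0 gives q = 4. min AVC = 35 - 16·4 + 2·4^2 = 3.
So the shutdown price is ¥3.

¥3 per unit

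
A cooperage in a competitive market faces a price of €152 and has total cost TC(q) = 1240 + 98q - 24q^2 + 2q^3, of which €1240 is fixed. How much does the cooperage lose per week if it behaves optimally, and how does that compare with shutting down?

AVC = 98 - 24q + 2q^2; min AVC = €26 at q = 6. Since P = €152 ≥ min AVC, the firm produces.
MC = 98 - 48q + 6q^2. Setting P = MC and taking the root on the rising branch gives q* = 9.
TR = 152·9 = 1368. TC = 1240 + 396 = 1636. Profit = 1368 − 1636 = -€268.
By producing, the firm covers all variable cost plus €972 of fixed cost; shutting down would lose the full €1240.

Profit = -€268 at q = 9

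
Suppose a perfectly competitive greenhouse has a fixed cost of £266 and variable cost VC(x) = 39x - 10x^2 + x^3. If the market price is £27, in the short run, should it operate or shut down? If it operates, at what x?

Produce at x = 6

Strip out fixed cost: VC = 39x - 10x^2 + x^3. Then AVC = 39 - 10x + x^2 and MC = 39 - 20x + 3x^2.
The AVC parabola has its vertex at x = 10/2 = 5, where AVC = 39 - 10·5 + 5^2 = £14.
Since P = £27 ≥ min AVC = £14, price covers variable cost and the firm should produce.
P = MC gives 12 - 20x + 3x^2 = 0, with roots 2/3 and 6. Take the larger (rising MC): x* = 6.
Check: AVC at x = 6 is £15 ≤ P, so revenue covers variable cost.
Profit = P·x − TC = 27·6 − 356 = -£194, a loss, but smaller than the £266 fixed cost the firm would lose by shutting down.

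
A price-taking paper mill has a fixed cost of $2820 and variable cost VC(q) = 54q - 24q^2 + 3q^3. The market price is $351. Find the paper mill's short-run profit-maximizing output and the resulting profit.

AVC = 54 - 24q + 3q^2; min AVC = $6 at q = 4. Since P = $351 ≥ min AVC, the firm produces.
With MC = 54 - 48q + 9q^2, P = MC on the upward-sloping part at q* = 9.
TR = 351·9 = 3159. TC = 2820 + 729 = 3549. Profit = 3159 − 3549 = -$390.
By producing, the firm covers all variable cost plus $2430 of fixed cost; shutting down would lose the full $2820.

Profit = -$390 at q = 9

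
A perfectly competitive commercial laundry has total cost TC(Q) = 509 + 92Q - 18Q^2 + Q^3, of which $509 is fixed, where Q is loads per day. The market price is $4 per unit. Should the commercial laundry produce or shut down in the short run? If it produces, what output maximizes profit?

Strip out fixed cost: VC = 92Q - 18Q^2 + Q^3. Then AVC = 92 - 18Q + Q^2 and MC = 92 - 36Q + 3Q^2.
AVC hits its minimum where MC = AVC, at Q = 9, giving min AVC = 92 - 18·9 + 9^2 = $11.
P = $4 lies below min AVC = $11; no output level covers variable cost.
Shutting down limits the loss to fixed cost, $509.

Shut down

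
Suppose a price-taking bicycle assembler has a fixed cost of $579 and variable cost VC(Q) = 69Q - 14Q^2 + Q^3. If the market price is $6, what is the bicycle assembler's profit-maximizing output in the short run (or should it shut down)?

From TC, MC = TC'(Q) = 69 - 28Q + 3Q^2 and AVC = VC/Q = 69 - 14Q + Q^2.
The AVC parabola has its vertex at Q = 14/2 = 7, where AVC = 69 - 14·7 + 7^2 = $20.
Since P = $6 < min AVC = $20, price fails to cover variable cost at any output.
Best response: produce nothing and absorb the $579 fixed cost.

Shut down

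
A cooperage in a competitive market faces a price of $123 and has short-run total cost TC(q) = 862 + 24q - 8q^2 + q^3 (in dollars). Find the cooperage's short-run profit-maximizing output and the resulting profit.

AVC = 24 - 8q + q^2 has its minimum $8 at q = 4; price $123 clears that bar, so the firm operates.
MC = 24 - 16q + 3q^2. Setting P = MC and taking the root on the rising branch gives q* = 9.
TR = 123·9 = 1107. TC = 862 + 297 = 1159. Profit = 1107 − 1159 = -$52.
Shutting down would mean losing the fixed cost of $862, so operating at a loss of $52 is better by $810.

Profit = -$52 at q = 9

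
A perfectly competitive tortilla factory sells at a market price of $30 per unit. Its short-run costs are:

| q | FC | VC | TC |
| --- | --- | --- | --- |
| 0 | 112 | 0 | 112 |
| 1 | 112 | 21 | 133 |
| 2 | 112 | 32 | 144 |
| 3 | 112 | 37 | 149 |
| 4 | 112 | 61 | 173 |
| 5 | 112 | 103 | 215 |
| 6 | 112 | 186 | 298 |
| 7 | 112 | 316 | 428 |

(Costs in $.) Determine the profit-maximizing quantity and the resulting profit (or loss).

q = 4; profit = -$53

Tabulate TR − TC: q=0: -112; q=1: -103; q=2: -84; q=3: -59; q=4: -53; q=5: -65; q=6: -118; q=7: -218.
Profit is maximized at q = 4. AVC there is 61/4 = $15.25 ≤ P, so producing beats shutting down (which would give -$112).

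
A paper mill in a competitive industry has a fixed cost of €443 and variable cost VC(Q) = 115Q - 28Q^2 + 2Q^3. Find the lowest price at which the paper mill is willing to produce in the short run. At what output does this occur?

€17 per unit, at Q = 7

Short-run supply begins at min AVC. From VC = 115Q - 28Q^2 + 2Q^3, AVC = 115 - 28Q + 2Q^2.
dAVC/dQ = -28 + 4Q = 0 gives Q = 7. min AVC = 115 - 28·7 + 2·7^2 = 17.
So the shutdown price is €17.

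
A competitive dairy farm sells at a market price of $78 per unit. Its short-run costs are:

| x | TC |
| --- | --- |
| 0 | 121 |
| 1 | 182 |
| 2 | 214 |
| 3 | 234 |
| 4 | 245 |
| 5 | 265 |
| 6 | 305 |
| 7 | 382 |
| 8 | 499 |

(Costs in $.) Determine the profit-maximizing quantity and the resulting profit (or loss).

x = 7; profit = $164

Tabulate TR − TC: x=0: -121; x=1: -104; x=2: -58; x=3: 0; x=4: 67; x=5: 125; x=6: 163; x=7: 164; x=8: 125.
Profit is maximized at x = 7. AVC there is 261/7 = $37.29 ≤ P, so producing beats shutting down (which would give -$121).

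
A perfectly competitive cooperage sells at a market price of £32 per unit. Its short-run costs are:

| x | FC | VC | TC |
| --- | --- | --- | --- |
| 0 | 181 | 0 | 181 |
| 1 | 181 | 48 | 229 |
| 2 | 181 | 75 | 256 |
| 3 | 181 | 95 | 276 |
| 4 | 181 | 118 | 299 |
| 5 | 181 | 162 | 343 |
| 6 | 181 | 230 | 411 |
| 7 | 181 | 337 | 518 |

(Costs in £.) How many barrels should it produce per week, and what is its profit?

Profit at each row (π = 32x − TC): x=0: -181; x=1: -197; x=2: -192; x=3: -180; x=4: -171; x=5: -183; x=6: -219; x=7: -294.
Profit is maximized at x = 4. AVC there is 118/4 = £29.50 ≤ P, so producing beats shutting down (which would give -£181).

x = 4; profit = -£171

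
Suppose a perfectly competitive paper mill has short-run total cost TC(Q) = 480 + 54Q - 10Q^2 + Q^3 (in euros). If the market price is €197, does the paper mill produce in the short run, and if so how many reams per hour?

Produce at Q = 11

Strip out fixed cost: VC = 54Q - 10Q^2 + Q^3. Then AVC = 54 - 10Q + Q^2 and MC = 54 - 20Q + 3Q^2.
AVC hits its minimum where MC = AVC, at Q = 5, giving min AVC = 54 - 10·5 + 5^2 = €29.
P = €197 exceeds min AVC = €29, so the firm stays open.
Set P = MC: 197 = 54 - 20Q + 3Q^2 → -143 - 20Q + 3Q^2 = 0. The roots are Q = -13/3 and Q = 11; the profit-maximizing output is on the rising part of MC, so Q* = 11.
Check: AVC at Q = 11 is €65 ≤ P, so revenue covers variable cost.
Profit = P·Q − TC = 197·11 − 1195 = €972.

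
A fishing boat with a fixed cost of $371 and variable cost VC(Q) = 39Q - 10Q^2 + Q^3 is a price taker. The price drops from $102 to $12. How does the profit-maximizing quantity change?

MC = 39 - 20Q + 3Q^2; the shutdown threshold is min AVC = $14 (at Q = 5).
With P = $102 above the shutdown price, P = MC gives Q = 9.
At P = $12 < min AVC = $14, price no longer covers variable cost at any output, so the firm shuts down: Q = 0.

Output falls from 9 to 0 (the firm shuts down)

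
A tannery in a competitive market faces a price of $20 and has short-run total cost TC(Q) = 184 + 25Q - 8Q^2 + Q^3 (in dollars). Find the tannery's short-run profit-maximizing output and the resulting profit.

Profit = -$134 at Q = 5

AVC = 25 - 8Q + Q^2; min AVC = $9 at Q = 4. Since P = $20 ≥ min AVC, the firm produces.
With MC = 25 - 16Q + 3Q^2, P = MC on the upward-sloping part at Q* = 5.
TR = 20·5 = 100. TC = 184 + 50 = 234. Profit = 100 − 234 = -$134.
By producing, the firm covers all variable cost plus $50 of fixed cost; shutting down would lose the full $184.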